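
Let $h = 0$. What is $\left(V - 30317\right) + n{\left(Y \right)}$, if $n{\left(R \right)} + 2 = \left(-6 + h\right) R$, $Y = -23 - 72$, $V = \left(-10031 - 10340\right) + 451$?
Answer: $-49669$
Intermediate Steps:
$V = -19920$ ($V = -20371 + 451 = -19920$)
$Y = -95$
$n{\left(R \right)} = -2 - 6 R$ ($n{\left(R \right)} = -2 + \left(-6 + 0\right) R = -2 - 6 R$)
$\left(V - 30317\right) + n{\left(Y \right)} = \left(-19920 - 30317\right) - -568 = -50237 + \left(-2 + 570\right) = -50237 + 568 = -49669$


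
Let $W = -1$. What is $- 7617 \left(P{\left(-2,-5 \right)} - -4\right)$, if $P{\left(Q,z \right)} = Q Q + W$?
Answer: $-53319$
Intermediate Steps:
$P{\left(Q,z \right)} = -1 + Q^{2}$ ($P{\left(Q,z \right)} = Q Q - 1 = Q^{2} - 1 = -1 + Q^{2}$)
$- 7617 \left(P{\left(-2,-5 \right)} - -4\right) = - 7617 \left(\left(-1 + \left(-2\right)^{2}\right) - -4\right) = - 7617 \left(\left(-1 + 4\right) + 4\right) = - 7617 \left(3 + 4\right) = \left(-7617\right) 7 = -53319$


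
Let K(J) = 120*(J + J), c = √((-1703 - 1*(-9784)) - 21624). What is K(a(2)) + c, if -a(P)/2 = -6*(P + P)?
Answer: 11520 + I*√13543 ≈ 11520.0 + 116.37*I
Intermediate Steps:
a(P) = 24*P (a(P) = -(-12)*(P + P) = -(-12)*2*P = -(-24)*P = 24*P)
c = I*√13543 (c = √((-1703 + 9784) - 21624) = √(8081 - 21624) = √(-13543) = I*√13543 ≈ 116.37*I)
K(J) = 240*J (K(J) = 120*(2*J) = 240*J)
K(a(2)) + c = 240*(24*2) + I*√13543 = 240*48 + I*√13543 = 11520 + I*√13543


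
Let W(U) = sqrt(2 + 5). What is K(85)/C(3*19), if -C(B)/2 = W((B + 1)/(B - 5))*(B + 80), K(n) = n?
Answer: -85*sqrt(7)/1918 ≈ -0.11725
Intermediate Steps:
W(U) = sqrt(7)
C(B) = -2*sqrt(7)*(80 + B) (C(B) = -2*sqrt(7)*(B + 80) = -2*sqrt(7)*(80 + B))
K(85)/C(3*19) = 85/((2*sqrt(7)*(-80 - 3*19))) = 85/((2*sqrt(7)*(-80 - 1*57))) = 85/((2*sqrt(7)*(-80 - 57))) = 85/((2*sqrt(7)*(-137))) = 85/((-274*sqrt(7))) = 85*(-sqrt(7)/1918) = -85*sqrt(7)/1918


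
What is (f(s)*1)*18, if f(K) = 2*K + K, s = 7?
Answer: 378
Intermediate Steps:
f(K) = 3*K
(f(s)*1)*18 = ((3*7)*1)*18 = (21*1)*18 = 21*18 = 378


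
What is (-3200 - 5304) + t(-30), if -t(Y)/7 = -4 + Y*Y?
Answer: -14776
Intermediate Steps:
t(Y) = 28 - 7*Y² (t(Y) = -7*(-4 + Y*Y) = -7*(-4 + Y²) = 28 - 7*Y²)
(-3200 - 5304) + t(-30) = (-3200 - 5304) + (28 - 7*(-30)²) = -8504 + (28 - 7*900) = -8504 + (28 - 6300) = -8504 - 6272 = -14776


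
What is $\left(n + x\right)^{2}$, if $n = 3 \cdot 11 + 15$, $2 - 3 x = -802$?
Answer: $99856$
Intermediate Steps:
$x = 268$ ($x = \frac{2}{3} - - \frac{802}{3} = \frac{2}{3} + \frac{802}{3} = 268$)
$n = 48$ ($n = 33 + 15 = 48$)
$\left(n + x\right)^{2} = \left(48 + 268\right)^{2} = 316^{2} = 99856$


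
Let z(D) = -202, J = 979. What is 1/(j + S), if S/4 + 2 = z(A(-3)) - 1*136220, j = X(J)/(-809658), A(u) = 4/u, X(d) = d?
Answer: -809658/441827132947 ≈ -1.8325e-6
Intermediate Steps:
j = -979/809658 (j = 979/(-809658) = 979*(-1/809658) = -979/809658 ≈ -0.0012092)
S = -545696 (S = -8 + 4*(-202 - 1*136220) = -8 + 4*(-202 - 136220) = -8 + 4*(-136422) = -8 - 545688 = -545696)
1/(j + S) = 1/(-979/809658 - 545696) = 1/(-441827132947/809658) = -809658/441827132947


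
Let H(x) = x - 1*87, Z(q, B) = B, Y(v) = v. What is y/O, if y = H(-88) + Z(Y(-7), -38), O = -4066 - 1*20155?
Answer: 213/24221 ≈ 0.0087940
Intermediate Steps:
H(x) = -87 + x (H(x) = x - 87 = -87 + x)
O = -24221 (O = -4066 - 20155 = -24221)
y = -213 (y = (-87 - 88) - 38 = -175 - 38 = -213)
y/O = -213/(-24221) = -213*(-1/24221) = 213/24221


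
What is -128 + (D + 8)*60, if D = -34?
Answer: -1688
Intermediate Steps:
-128 + (D + 8)*60 = -128 + (-34 + 8)*60 = -128 - 26*60 = -128 - 1560 = -1688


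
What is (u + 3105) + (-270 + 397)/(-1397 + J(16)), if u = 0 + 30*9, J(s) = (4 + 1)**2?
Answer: 4630373/1372 ≈ 3374.9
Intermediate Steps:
J(s) = 25 (J(s) = 5**2 = 25)
u = 270 (u = 0 + 270 = 270)
(u + 3105) + (-270 + 397)/(-1397 + J(16)) = (270 + 3105) + (-270 + 397)/(-1397 + 25) = 3375 + 127/(-1372) = 3375 + 127*(-1/1372) = 3375 - 127/1372 = 4630373/1372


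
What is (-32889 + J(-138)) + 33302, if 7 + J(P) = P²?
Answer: 19450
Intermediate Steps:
J(P) = -7 + P²
(-32889 + J(-138)) + 33302 = (-32889 + (-7 + (-138)²)) + 33302 = (-32889 + (-7 + 19044)) + 33302 = (-32889 + 19037) + 33302 = -13852 + 33302 = 19450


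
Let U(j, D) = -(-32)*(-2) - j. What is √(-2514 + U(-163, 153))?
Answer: I*√2415 ≈ 49.143*I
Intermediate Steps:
U(j, D) = -64 - j (U(j, D) = -1*64 - j = -64 - j)
√(-2514 + U(-163, 153)) = √(-2514 + (-64 - 1*(-163))) = √(-2514 + (-64 + 163)) = √(-2514 + 99) = √(-2415) = I*√2415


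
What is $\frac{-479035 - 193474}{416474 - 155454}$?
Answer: $- \frac{672509}{261020} \approx -2.5765$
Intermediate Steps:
$\frac{-479035 - 193474}{416474 - 155454} = - \frac{672509}{261020}$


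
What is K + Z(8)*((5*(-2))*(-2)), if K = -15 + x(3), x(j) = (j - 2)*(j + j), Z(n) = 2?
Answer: 31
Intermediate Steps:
x(j) = 2*j*(-2 + j) (x(j) = (-2 + j)*(2*j) = 2*j*(-2 + j))
K = -9 (K = -15 + 2*3*(-2 + 3) = -15 + 2*3*1 = -15 + 6 = -9)
K + Z(8)*((5*(-2))*(-2)) = -9 + 2*((5*(-2))*(-2)) = -9 + 2*(-10*(-2)) = -9 + 2*20 = -9 + 40 = 31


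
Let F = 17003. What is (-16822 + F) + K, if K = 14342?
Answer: 14523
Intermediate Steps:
(-16822 + F) + K = (-16822 + 17003) + 14342 = 181 + 14342 = 14523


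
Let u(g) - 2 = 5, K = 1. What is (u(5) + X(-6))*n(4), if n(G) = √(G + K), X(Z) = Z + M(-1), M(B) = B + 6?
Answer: 6*√5 ≈ 13.416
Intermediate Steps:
M(B) = 6 + B
X(Z) = 5 + Z (X(Z) = Z + (6 - 1) = Z + 5 = 5 + Z)
u(g) = 7 (u(g) = 2 + 5 = 7)
n(G) = √(1 + G) (n(G) = √(G + 1) = √(1 + G))
(u(5) + X(-6))*n(4) = (7 + (5 - 6))*√(1 + 4) = (7 - 1)*√5 = 6*√5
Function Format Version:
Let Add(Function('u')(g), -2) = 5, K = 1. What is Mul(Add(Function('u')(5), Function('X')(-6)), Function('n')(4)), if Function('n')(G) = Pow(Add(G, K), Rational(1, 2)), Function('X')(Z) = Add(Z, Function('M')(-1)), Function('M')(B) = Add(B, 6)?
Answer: Mul(6, Pow(5, Rational(1, 2))) ≈ 13.416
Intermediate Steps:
Function('M')(B) = Add(6, B)
Function('X')(Z) = Add(5, Z) (Function('X')(Z) = Add(Z, Add(6, -1)) = Add(Z, 5) = Add(5, Z))
Function('u')(g) = 7 (Function('u')(g) = Add(2, 5) = 7)
Function('n')(G) = Pow(Add(1, G), Rational(1, 2)) (Function('n')(G) = Pow(Add(G, 1), Rational(1, 2)) = Pow(Add(1, G), Rational(1, 2)))
Mul(Add(Function('u')(5), Function('X')(-6)), Function('n')(4)) = Mul(Add(7, Add(5, -6)), Pow(Add(1, 4), Rational(1, 2))) = Mul(Add(7, -1), Pow(5, Rational(1, 2))) = Mul(6, Pow(5, Rational(1, 2)))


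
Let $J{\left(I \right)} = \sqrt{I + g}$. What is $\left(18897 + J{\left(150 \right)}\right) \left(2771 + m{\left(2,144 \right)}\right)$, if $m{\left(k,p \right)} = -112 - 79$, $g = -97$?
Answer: $48754260 + 2580 \sqrt{53} \approx 4.8773 \cdot 10^{7}$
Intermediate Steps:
$m{\left(k,p \right)} = -191$ ($m{\left(k,p \right)} = -112 - 79 = -191$)
$J{\left(I \right)} = \sqrt{-97 + I}$ ($J{\left(I \right)} = \sqrt{I - 97} = \sqrt{-97 + I}$)
$\left(18897 + J{\left(150 \right)}\right) \left(2771 + m{\left(2,144 \right)}\right) = \left(18897 + \sqrt{-97 + 150}\right) \left(2771 - 191\right) = \left(18897 + \sqrt{53}\right) 2580 = 48754260 + 2580 \sqrt{53}$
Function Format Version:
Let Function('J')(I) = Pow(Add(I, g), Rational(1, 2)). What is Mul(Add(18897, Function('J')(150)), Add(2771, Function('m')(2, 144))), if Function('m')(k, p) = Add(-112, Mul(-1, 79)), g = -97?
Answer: Add(48754260, Mul(2580, Pow(53, Rational(1, 2)))) ≈ 4.8773e+7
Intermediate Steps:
Function('m')(k, p) = -191 (Function('m')(k, p) = Add(-112, -79) = -191)
Function('J')(I) = Pow(Add(-97, I), Rational(1, 2)) (Function('J')(I) = Pow(Add(I, -97), Rational(1, 2)) = Pow(Add(-97, I), Rational(1, 2)))
Mul(Add(18897, Function('J')(150)), Add(2771, Function('m')(2, 144))) = Mul(Add(18897, Pow(Add(-97, 150), Rational(1, 2))), Add(2771, -191)) = Mul(Add(18897, Pow(53, Rational(1, 2))), 2580) = Add(48754260, Mul(2580, Pow(53, Rational(1, 2))))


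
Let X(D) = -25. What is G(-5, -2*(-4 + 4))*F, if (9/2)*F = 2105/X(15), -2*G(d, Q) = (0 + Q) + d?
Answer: -421/9 ≈ -46.778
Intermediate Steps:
G(d, Q) = -Q/2 - d/2 (G(d, Q) = -((0 + Q) + d)/2 = -(Q + d)/2 = -Q/2 - d/2)
F = -842/45 (F = 2*(2105/(-25))/9 = 2*(2105*(-1/25))/9 = (2/9)*(-421/5) = -842/45 ≈ -18.711)
G(-5, -2*(-4 + 4))*F = (-(-1)*(-4 + 4) - ½*(-5))*(-842/45) = (-(-1)*0 + 5/2)*(-842/45) = (-½*0 + 5/2)*(-842/45) = (0 + 5/2)*(-842/45) = (5/2)*(-842/45) = -421/9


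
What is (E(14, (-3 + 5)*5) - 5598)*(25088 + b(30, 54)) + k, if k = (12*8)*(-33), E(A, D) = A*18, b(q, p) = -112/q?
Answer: -670518288/5 ≈ -1.3410e+8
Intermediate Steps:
E(A, D) = 18*A
k = -3168 (k = 96*(-33) = -3168)
(E(14, (-3 + 5)*5) - 5598)*(25088 + b(30, 54)) + k = (18*14 - 5598)*(25088 - 112/30) - 3168 = (252 - 5598)*(25088 - 112*1/30) - 3168 = -5346*(25088 - 56/15) - 3168 = -5346*376264/15 - 3168 = -670502448/5 - 3168 = -670518288/5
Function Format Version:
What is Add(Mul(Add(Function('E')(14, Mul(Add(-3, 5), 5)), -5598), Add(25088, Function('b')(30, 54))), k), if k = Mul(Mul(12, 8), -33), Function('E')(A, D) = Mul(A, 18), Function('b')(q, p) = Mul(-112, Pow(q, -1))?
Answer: Rational(-670518288, 5) ≈ -1.3410e+8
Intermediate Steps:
Function('E')(A, D) = Mul(18, A)
k = -3168 (k = Mul(96, -33) = -3168)
Add(Mul(Add(Function('E')(14, Mul(Add(-3, 5), 5)), -5598), Add(25088, Function('b')(30, 54))), k) = Add(Mul(Add(Mul(18, 14), -5598), Add(25088, Mul(-112, Pow(30, -1)))), -3168) = Add(Mul(Add(252, -5598), Add(25088, Mul(-112, Rational(1, 30)))), -3168) = Add(Mul(-5346, Add(25088, Rational(-56, 15))), -3168) = Add(Mul(-5346, Rational(376264, 15)), -3168) = Add(Rational(-670502448, 5), -3168) = Rational(-670518288, 5)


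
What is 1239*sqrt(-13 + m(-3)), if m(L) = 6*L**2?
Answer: 1239*sqrt(41) ≈ 7933.5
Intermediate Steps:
1239*sqrt(-13 + m(-3)) = 1239*sqrt(-13 + 6*(-3)**2) = 1239*sqrt(-13 + 6*9) = 1239*sqrt(-13 + 54) = 1239*sqrt(41)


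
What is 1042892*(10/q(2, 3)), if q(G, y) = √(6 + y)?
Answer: 10428920/3 ≈ 3.4763e+6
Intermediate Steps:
1042892*(10/q(2, 3)) = 1042892*(10/(√(6 + 3))) = 1042892*(10/(√9)) = 1042892*(10/3) = 10428920/3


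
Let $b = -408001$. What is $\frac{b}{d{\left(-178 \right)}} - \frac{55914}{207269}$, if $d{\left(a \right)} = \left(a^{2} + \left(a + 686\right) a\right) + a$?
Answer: $\frac{81271618217}{12211874942} \approx 6.6551$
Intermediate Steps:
$d{\left(a \right)} = a + a^{2} + a \left(686 + a\right)$ ($d{\left(a \right)} = \left(a^{2} + \left(686 + a\right) a\right) + a = \left(a^{2} + a \left(686 + a\right)\right) + a = a + a^{2} + a \left(686 + a\right)$)
$\frac{b}{d{\left(-178 \right)}} - \frac{55914}{207269} = - \frac{408001}{\left(-178\right) \left(687 + 2 \left(-178\right)\right)} - \frac{55914}{207269} = - \frac{408001}{\left(-178\right) \left(687 - 356\right)} - \frac{55914}{207269} = - \frac{408001}{\left(-178\right) 331} - \frac{55914}{207269} = - \frac{408001}{-58918} - \frac{55914}{207269} = \left(-408001\right) \left(- \frac{1}{58918}\right) - \frac{55914}{207269} = \frac{408001}{58918} - \frac{55914}{207269} = \frac{81271618217}{12211874942}$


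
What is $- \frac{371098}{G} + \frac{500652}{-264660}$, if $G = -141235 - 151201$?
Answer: $- \frac{2008077983}{3224837990} \approx -0.62269$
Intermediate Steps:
$G = -292436$
$- \frac{371098}{G} + \frac{500652}{-264660} = - \frac{371098}{-292436} + \frac{500652}{-264660} = \left(-371098\right) \left(- \frac{1}{292436}\right) + 500652 \left(- \frac{1}{264660}\right) = \frac{185549}{146218} - \frac{41721}{22055} = - \frac{2008077983}{3224837990}$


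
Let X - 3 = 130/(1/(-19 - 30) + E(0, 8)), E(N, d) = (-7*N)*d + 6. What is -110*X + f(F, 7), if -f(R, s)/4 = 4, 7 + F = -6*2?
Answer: -802078/293 ≈ -2737.5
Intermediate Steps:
F = -19 (F = -7 - 6*2 = -7 - 12 = -19)
f(R, s) = -16 (f(R, s) = -4*4 = -16)
E(N, d) = 6 - 7*N*d (E(N, d) = -7*N*d + 6 = 6 - 7*N*d)
X = 7249/293 (X = 3 + 130/(1/(-19 - 30) + (6 - 7*0*8)) = 3 + 130/(1/(-49) + (6 + 0)) = 3 + 130/(-1/49 + 6) = 3 + 130/(293/49) = 3 + 130*(49/293) = 3 + 6370/293 = 7249/293 ≈ 24.741)
-110*X + f(F, 7) = -110*7249/293 - 16 = -797390/293 - 16 = -802078/293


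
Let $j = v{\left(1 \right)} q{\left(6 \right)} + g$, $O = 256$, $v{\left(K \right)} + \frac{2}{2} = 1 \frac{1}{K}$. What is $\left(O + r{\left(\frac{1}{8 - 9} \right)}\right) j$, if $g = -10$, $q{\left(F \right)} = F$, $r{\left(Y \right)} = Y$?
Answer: $-2550$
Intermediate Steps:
$v{\left(K \right)} = -1 + \frac{1}{K}$ ($v{\left(K \right)} = -1 + 1 \frac{1}{K} = -1 + \frac{1}{K}$)
$j = -10$ ($j = \frac{1 - 1}{1} \cdot 6 - 10 = 1 \left(1 - 1\right) 6 - 10 = 1 \cdot 0 \cdot 6 - 10 = 0 \cdot 6 - 10 = 0 - 10 = -10$)
$\left(O + r{\left(\frac{1}{8 - 9} \right)}\right) j = \left(256 + \frac{1}{8 - 9}\right) \left(-10\right) = \left(256 + \frac{1}{-1}\right) \left(-10\right) = \left(256 - 1\right) \left(-10\right) = 255 \left(-10\right) = -2550$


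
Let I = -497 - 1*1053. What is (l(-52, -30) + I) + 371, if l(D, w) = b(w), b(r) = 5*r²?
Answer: 3321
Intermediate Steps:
I = -1550 (I = -497 - 1053 = -1550)
l(D, w) = 5*w²
(l(-52, -30) + I) + 371 = (5*(-30)² - 1550) + 371 = (5*900 - 1550) + 371 = (4500 - 1550) + 371 = 2950 + 371 = 3321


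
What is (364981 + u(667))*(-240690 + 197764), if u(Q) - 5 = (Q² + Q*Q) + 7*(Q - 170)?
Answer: -54011339018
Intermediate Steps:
u(Q) = -1185 + 2*Q² + 7*Q (u(Q) = 5 + ((Q² + Q*Q) + 7*(Q - 170)) = 5 + ((Q² + Q²) + 7*(-170 + Q)) = 5 + (2*Q² + (-1190 + 7*Q)) = 5 + (-1190 + 2*Q² + 7*Q) = -1185 + 2*Q² + 7*Q)
(364981 + u(667))*(-240690 + 197764) = (364981 + (-1185 + 2*667² + 7*667))*(-240690 + 197764) = (364981 + (-1185 + 2*444889 + 4669))*(-42926) = (364981 + (-1185 + 889778 + 4669))*(-42926) = (364981 + 893262)*(-42926) = 1258243*(-42926) = -54011339018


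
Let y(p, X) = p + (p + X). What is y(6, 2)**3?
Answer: 2744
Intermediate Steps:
y(p, X) = X + 2*p (y(p, X) = p + (X + p) = X + 2*p)
y(6, 2)**3 = (2 + 2*6)**3 = (2 + 12)**3 = 14**3 = 2744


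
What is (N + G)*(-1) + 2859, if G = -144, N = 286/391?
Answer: 1173887/391 ≈ 3002.3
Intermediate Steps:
N = 286/391 (N = 286*(1/391) = 286/391 ≈ 0.73146)
(N + G)*(-1) + 2859 = (286/391 - 144)*(-1) + 2859 = -56018/391*(-1) + 2859 = 56018/391 + 2859 = 1173887/391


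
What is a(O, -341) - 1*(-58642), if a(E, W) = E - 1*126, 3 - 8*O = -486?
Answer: 468617/8 ≈ 58577.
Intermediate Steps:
O = 489/8 (O = 3/8 - ⅛*(-486) = 3/8 + 243/4 = 489/8 ≈ 61.125)
a(E, W) = -126 + E (a(E, W) = E - 126 = -126 + E)
a(O, -341) - 1*(-58642) = (-126 + 489/8) - 1*(-58642) = -519/8 + 58642 = 468617/8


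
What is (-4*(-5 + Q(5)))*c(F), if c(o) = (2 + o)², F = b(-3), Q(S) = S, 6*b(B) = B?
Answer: 0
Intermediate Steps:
b(B) = B/6
F = -½ (F = (⅙)*(-3) = -½ ≈ -0.50000)
(-4*(-5 + Q(5)))*c(F) = (-4*(-5 + 5))*(2 - ½)² = (-4*0)*(3/2)² = 0*(9/4) = 0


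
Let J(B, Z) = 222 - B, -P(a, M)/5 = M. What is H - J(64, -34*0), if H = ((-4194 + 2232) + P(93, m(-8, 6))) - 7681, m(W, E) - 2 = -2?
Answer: -9801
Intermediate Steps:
m(W, E) = 0 (m(W, E) = 2 - 2 = 0)
P(a, M) = -5*M
H = -9643 (H = ((-4194 + 2232) - 5*0) - 7681 = (-1962 + 0) - 7681 = -1962 - 7681 = -9643)
H - J(64, -34*0) = -9643 - (222 - 1*64) = -9643 - (222 - 64) = -9643 - 1*158 = -9643 - 158 = -9801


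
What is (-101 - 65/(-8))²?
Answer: 552049/64 ≈ 8625.8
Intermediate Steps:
(-101 - 65/(-8))² = (-101 - 65*(-1)/8)² = (-101 - 13*(-5/8))² = (-101 + 65/8)² = (-743/8)² = 552049/64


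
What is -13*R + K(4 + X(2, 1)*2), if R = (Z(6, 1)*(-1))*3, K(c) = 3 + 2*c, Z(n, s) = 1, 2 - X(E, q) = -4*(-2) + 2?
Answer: 18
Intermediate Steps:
X(E, q) = -8 (X(E, q) = 2 - (-4*(-2) + 2) = 2 - (8 + 2) = 2 - 1*10 = 2 - 10 = -8)
R = -3 (R = (1*(-1))*3 = -1*3 = -3)
-13*R + K(4 + X(2, 1)*2) = -13*(-3) + (3 + 2*(4 - 8*2)) = 39 + (3 + 2*(4 - 16)) = 39 + (3 + 2*(-12)) = 39 + (3 - 24) = 39 - 21 = 18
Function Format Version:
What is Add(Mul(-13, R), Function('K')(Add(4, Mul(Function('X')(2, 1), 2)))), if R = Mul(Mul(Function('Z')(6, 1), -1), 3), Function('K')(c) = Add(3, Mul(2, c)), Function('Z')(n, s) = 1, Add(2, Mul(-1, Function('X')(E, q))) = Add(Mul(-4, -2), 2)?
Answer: 18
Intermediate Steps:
Function('X')(E, q) = -8 (Function('X')(E, q) = Add(2, Mul(-1, Add(Mul(-4, -2), 2))) = Add(2, Mul(-1, Add(8, 2))) = Add(2, Mul(-1, 10)) = Add(2, -10) = -8)
R = -3 (R = Mul(Mul(1, -1), 3) = Mul(-1, 3) = -3)
Add(Mul(-13, R), Function('K')(Add(4, Mul(Function('X')(2, 1), 2)))) = Add(Mul(-13, -3), Add(3, Mul(2, Add(4, Mul(-8, 2))))) = Add(39, Add(3, Mul(2, Add(4, -16)))) = Add(39, Add(3, Mul(2, -12))) = Add(39, Add(3, -24)) = Add(39, -21) = 18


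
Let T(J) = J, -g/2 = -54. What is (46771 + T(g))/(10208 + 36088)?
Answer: 46879/46296 ≈ 1.0126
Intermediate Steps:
g = 108 (g = -2*(-54) = 108)
(46771 + T(g))/(10208 + 36088) = (46771 + 108)/(10208 + 36088) = 46879/46296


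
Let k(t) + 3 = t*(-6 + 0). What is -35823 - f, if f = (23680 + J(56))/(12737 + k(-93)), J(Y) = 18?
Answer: -238091507/6646 ≈ -35825.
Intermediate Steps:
k(t) = -3 - 6*t (k(t) = -3 + t*(-6 + 0) = -3 + t*(-6) = -3 - 6*t)
f = 11849/6646 (f = (23680 + 18)/(12737 + (-3 - 6*(-93))) = 23698/(12737 + (-3 + 558)) = 23698/(12737 + 555) = 23698/13292 = 23698*(1/13292) = 11849/6646 ≈ 1.7829)
-35823 - f = -35823 - 1*11849/6646 = -35823 - 11849/6646 = -238091507/6646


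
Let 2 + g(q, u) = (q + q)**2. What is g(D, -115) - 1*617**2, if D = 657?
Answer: 1345905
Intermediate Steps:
g(q, u) = -2 + 4*q**2 (g(q, u) = -2 + (q + q)**2 = -2 + (2*q)**2 = -2 + 4*q**2)
g(D, -115) - 1*617**2 = (-2 + 4*657**2) - 1*617**2 = (-2 + 4*431649) - 1*380689 = (-2 + 1726596) - 380689 = 1726594 - 380689 = 1345905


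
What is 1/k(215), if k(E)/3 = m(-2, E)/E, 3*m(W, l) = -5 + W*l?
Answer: -43/87 ≈ -0.49425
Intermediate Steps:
m(W, l) = -5/3 + W*l/3 (m(W, l) = (-5 + W*l)/3 = -5/3 + W*l/3)
k(E) = 3*(-5/3 - 2*E/3)/E (k(E) = 3*((-5/3 + (1/3)*(-2)*E)/E) = 3*((-5/3 - 2*E/3)/E) = 3*(-5/3 - 2*E/3)/E)
1/k(215) = 1/(-2 - 5/215) = 1/(-2 - 5*1/215) = 1/(-2 - 1/43) = 1/(-87/43) = -43/87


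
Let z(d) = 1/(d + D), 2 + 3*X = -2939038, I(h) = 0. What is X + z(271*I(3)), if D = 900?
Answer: -881711999/900 ≈ -9.7968e+5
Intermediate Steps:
X = -979680 (X = -2/3 + (1/3)*(-2939038) = -2/3 - 2939038/3 = -979680)
z(d) = 1/(900 + d) (z(d) = 1/(d + 900) = 1/(900 + d))
X + z(271*I(3)) = -979680 + 1/(900 + 271*0) = -979680 + 1/(900 + 0) = -979680 + 1/900 = -881711999/900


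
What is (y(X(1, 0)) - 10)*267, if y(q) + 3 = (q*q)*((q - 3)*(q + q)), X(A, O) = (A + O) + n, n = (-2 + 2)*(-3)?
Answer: -4539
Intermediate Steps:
n = 0 (n = 0*(-3) = 0)
X(A, O) = A + O (X(A, O) = (A + O) + 0 = A + O)
y(q) = -3 + 2*q³*(-3 + q) (y(q) = -3 + (q*q)*((q - 3)*(q + q)) = -3 + q²*((-3 + q)*(2*q)) = -3 + q²*(2*q*(-3 + q)) = -3 + 2*q³*(-3 + q))
(y(X(1, 0)) - 10)*267 = ((-3 - 6*(1 + 0)³ + 2*(1 + 0)⁴) - 10)*267 = ((-3 - 6*1³ + 2*1⁴) - 10)*267 = ((-3 - 6*1 + 2*1) - 10)*267 = ((-3 - 6 + 2) - 10)*267 = (-7 - 10)*267 = -17*267 = -4539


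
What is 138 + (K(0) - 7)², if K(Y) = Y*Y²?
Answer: 187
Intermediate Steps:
K(Y) = Y³
138 + (K(0) - 7)² = 138 + (0³ - 7)² = 138 + (0 - 7)² = 138 + (-7)² = 138 + 49 = 187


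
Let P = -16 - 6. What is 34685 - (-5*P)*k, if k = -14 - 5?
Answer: 36775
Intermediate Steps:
P = -22
k = -19
34685 - (-5*P)*k = 34685 - (-5*(-22))*(-19) = 34685 - 110*(-19) = 34685 - 1*(-2090) = 34685 + 2090 = 36775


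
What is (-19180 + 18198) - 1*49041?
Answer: -50023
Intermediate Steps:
(-19180 + 18198) - 1*49041 = -982 - 49041 = -50023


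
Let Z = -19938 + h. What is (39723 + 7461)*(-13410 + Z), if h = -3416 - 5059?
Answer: -1973376432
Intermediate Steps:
h = -8475
Z = -28413 (Z = -19938 - 8475 = -28413)
(39723 + 7461)*(-13410 + Z) = (39723 + 7461)*(-13410 - 28413) = 47184*(-41823) = -1973376432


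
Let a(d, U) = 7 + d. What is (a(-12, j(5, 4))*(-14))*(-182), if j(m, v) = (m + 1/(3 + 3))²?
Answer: -12740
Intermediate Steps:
j(m, v) = (⅙ + m)² (j(m, v) = (m + 1/6)² = (m + ⅙)² = (⅙ + m)²)
(a(-12, j(5, 4))*(-14))*(-182) = ((7 - 12)*(-14))*(-182) = -5*(-14)*(-182) = 70*(-182) = -12740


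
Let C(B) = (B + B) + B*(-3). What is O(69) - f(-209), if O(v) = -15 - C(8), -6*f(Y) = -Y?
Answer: 167/6 ≈ 27.833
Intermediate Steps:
f(Y) = Y/6 (f(Y) = -(-1)*Y/6 = Y/6)
C(B) = -B (C(B) = 2*B - 3*B = -B)
O(v) = -7 (O(v) = -15 - (-1)*8 = -15 - 1*(-8) = -15 + 8 = -7)
O(69) - f(-209) = -7 - (-209)/6 = -7 - 1*(-209/6) = -7 + 209/6 = 167/6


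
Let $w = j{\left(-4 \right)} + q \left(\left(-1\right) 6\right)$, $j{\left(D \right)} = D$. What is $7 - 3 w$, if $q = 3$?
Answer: $73$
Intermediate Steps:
$w = -22$ ($w = -4 + 3 \left(\left(-1\right) 6\right) = -4 + 3 \left(-6\right) = -4 - 18 = -22$)
$7 - 3 w = 7 - -66 = 7 + 66 = 73$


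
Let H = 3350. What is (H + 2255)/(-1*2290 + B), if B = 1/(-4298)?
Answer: -24090290/9842421 ≈ -2.4476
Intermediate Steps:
B = -1/4298 ≈ -0.00023267
(H + 2255)/(-1*2290 + B) = (3350 + 2255)/(-1*2290 - 1/4298) = 5605/(-2290 - 1/4298) = 5605/(-9842421/4298) = 5605*(-4298/9842421) = -24090290/9842421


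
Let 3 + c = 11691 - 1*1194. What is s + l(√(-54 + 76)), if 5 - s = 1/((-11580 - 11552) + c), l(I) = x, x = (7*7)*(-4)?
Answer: -2413857/12638 ≈ -191.00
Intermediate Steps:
c = 10494 (c = -3 + (11691 - 1*1194) = -3 + (11691 - 1194) = -3 + 10497 = 10494)
x = -196 (x = 49*(-4) = -196)
l(I) = -196
s = 63191/12638 (s = 5 - 1/((-11580 - 11552) + 10494) = 5 - 1/(-23132 + 10494) = 5 - 1/(-12638) = 5 - 1*(-1/12638) = 5 + 1/12638 = 63191/12638 ≈ 5.0001)
s + l(√(-54 + 76)) = 63191/12638 - 196 = -2413857/12638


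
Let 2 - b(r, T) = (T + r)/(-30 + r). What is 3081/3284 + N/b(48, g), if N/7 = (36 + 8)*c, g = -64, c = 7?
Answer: 31901421/42692 ≈ 747.25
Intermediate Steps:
b(r, T) = 2 - (T + r)/(-30 + r)
N = 2156 (N = 7*((36 + 8)*7) = 7*(44*7) = 7*308 = 2156)
3081/3284 + N/b(48, g) = 3081/3284 + 2156/(((-60 + 48 - 1*(-64))/(-30 + 48))) = 3081*(1/3284) + 2156/(((-60 + 48 + 64)/18)) = 3081/3284 + 2156/(((1/18)*52)) = 3081/3284 + 2156/(26/9) = 3081/3284 + 2156*(9/26) = 3081/3284 + 9702/13 = 31901421/42692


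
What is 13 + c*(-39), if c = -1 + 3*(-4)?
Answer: 520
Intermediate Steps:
c = -13 (c = -1 - 12 = -13)
13 + c*(-39) = 13 - 13*(-39) = 13 + 507 = 520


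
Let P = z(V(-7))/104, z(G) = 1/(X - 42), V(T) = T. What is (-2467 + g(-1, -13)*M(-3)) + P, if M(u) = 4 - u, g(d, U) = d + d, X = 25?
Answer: -4386409/1768 ≈ -2481.0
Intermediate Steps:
g(d, U) = 2*d
z(G) = -1/17 (z(G) = 1/(25 - 42) = 1/(-17) = -1/17)
P = -1/1768 (P = -1/17/104 = -1/17*1/104 = -1/1768 ≈ -0.00056561)
(-2467 + g(-1, -13)*M(-3)) + P = (-2467 + (2*(-1))*(4 - 1*(-3))) - 1/1768 = (-2467 - 2*(4 + 3)) - 1/1768 = (-2467 - 2*7) - 1/1768 = (-2467 - 14) - 1/1768 = -2481 - 1/1768 = -4386409/1768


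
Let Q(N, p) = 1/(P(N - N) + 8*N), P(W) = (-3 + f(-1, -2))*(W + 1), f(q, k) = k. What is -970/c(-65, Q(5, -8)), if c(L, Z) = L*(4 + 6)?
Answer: 97/65 ≈ 1.4923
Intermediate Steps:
P(W) = -5 - 5*W (P(W) = (-3 - 2)*(W + 1) = -5*(1 + W) = -5 - 5*W)
Q(N, p) = 1/(-5 + 8*N) (Q(N, p) = 1/((-5 - 5*(N - N)) + 8*N) = 1/((-5 - 5*0) + 8*N) = 1/((-5 + 0) + 8*N) = 1/(-5 + 8*N))
c(L, Z) = 10*L (c(L, Z) = L*10 = 10*L)
-970/c(-65, Q(5, -8)) = -970/(10*(-65)) = -970/(-650) = -970*(-1/650) = 97/65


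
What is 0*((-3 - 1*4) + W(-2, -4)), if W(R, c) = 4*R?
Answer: 0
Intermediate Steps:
0*((-3 - 1*4) + W(-2, -4)) = 0*((-3 - 1*4) + 4*(-2)) = 0*((-3 - 4) - 8) = 0*(-7 - 8) = 0*(-15) = 0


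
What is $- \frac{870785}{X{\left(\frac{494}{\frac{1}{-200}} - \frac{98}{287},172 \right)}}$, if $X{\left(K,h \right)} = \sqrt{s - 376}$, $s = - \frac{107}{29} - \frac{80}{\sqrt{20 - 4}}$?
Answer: $\frac{870785 i \sqrt{336139}}{11591} \approx 43556.0 i$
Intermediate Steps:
$s = - \frac{687}{29}$ ($s = \left(-107\right) \frac{1}{29} - \frac{80}{\sqrt{16}} = - \frac{107}{29} - \frac{80}{4} = - \frac{107}{29} - 20 = - \frac{687}{29} \approx -23.69$)
$X{\left(K,h \right)} = \frac{i \sqrt{336139}}{29}$ ($X{\left(K,h \right)} = \sqrt{- \frac{687}{29} - 376} = \sqrt{- \frac{11591}{29}} = \frac{i \sqrt{336139}}{29}$)
$- \frac{870785}{X{\left(\frac{494}{\frac{1}{-200}} - \frac{98}{287},172 \right)}} = - \frac{870785}{\frac{1}{29} i \sqrt{336139}} = - 870785 \left(- \frac{i \sqrt{336139}}{11591}\right) = \frac{870785 i \sqrt{336139}}{11591}$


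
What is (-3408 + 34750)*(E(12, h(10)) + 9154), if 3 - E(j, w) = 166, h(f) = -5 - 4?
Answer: 281795922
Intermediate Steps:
h(f) = -9
E(j, w) = -163 (E(j, w) = 3 - 1*166 = 3 - 166 = -163)
(-3408 + 34750)*(E(12, h(10)) + 9154) = (-3408 + 34750)*(-163 + 9154) = 31342*8991 = 281795922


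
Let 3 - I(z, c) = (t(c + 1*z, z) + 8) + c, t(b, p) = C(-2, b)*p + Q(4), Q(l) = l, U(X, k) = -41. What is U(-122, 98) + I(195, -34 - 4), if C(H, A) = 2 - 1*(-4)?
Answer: -1182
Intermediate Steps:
C(H, A) = 6 (C(H, A) = 2 + 4 = 6)
t(b, p) = 4 + 6*p (t(b, p) = 6*p + 4 = 4 + 6*p)
I(z, c) = -9 - c - 6*z (I(z, c) = 3 - (((4 + 6*z) + 8) + c) = 3 - ((12 + 6*z) + c) = 3 - (12 + c + 6*z) = 3 + (-12 - c - 6*z) = -9 - c - 6*z)
U(-122, 98) + I(195, -34 - 4) = -41 + (-9 - (-34 - 4) - 6*195) = -41 + (-9 - 1*(-38) - 1170) = -41 + (-9 + 38 - 1170) = -41 - 1141 = -1182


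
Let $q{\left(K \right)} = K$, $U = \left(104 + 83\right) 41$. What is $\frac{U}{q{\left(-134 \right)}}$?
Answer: $- \frac{7667}{134} \approx -57.216$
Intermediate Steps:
$U = 7667$ ($U = 187 \cdot 41 = 7667$)
$\frac{U}{q{\left(-134 \right)}} = \frac{7667}{-134} = 7667 \left(- \frac{1}{134}\right) = - \frac{7667}{134}$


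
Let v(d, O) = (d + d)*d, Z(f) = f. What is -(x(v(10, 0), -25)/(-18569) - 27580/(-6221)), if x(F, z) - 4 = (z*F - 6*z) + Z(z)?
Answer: -542435511/115517749 ≈ -4.6957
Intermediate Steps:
v(d, O) = 2*d² (v(d, O) = (2*d)*d = 2*d²)
x(F, z) = 4 - 5*z + F*z (x(F, z) = 4 + ((z*F - 6*z) + z) = 4 + ((F*z - 6*z) + z) = 4 + ((-6*z + F*z) + z) = 4 + (-5*z + F*z) = 4 - 5*z + F*z)
-(x(v(10, 0), -25)/(-18569) - 27580/(-6221)) = -((4 - 5*(-25) + (2*10²)*(-25))/(-18569) - 27580/(-6221)) = -((4 + 125 + (2*100)*(-25))*(-1/18569) - 27580*(-1/6221)) = -((4 + 125 + 200*(-25))*(-1/18569) + 27580/6221) = -((4 + 125 - 5000)*(-1/18569) + 27580/6221) = -(-4871*(-1/18569) + 27580/6221) = -(4871/18569 + 27580/6221) = -1*542435511/115517749 = -542435511/115517749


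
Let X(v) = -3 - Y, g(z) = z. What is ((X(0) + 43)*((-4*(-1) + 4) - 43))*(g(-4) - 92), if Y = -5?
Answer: 151200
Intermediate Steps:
X(v) = 2 (X(v) = -3 - 1*(-5) = -3 + 5 = 2)
((X(0) + 43)*((-4*(-1) + 4) - 43))*(g(-4) - 92) = ((2 + 43)*((-4*(-1) + 4) - 43))*(-4 - 92) = (45*((4 + 4) - 43))*(-96) = (45*(8 - 43))*(-96) = (45*(-35))*(-96) = -1575*(-96) = 151200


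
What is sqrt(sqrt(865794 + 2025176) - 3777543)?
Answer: sqrt(-3777543 + sqrt(2890970)) ≈ 1943.2*I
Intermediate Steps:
sqrt(sqrt(865794 + 2025176) - 3777543) = sqrt(sqrt(2890970) - 3777543) = sqrt(-3777543 + sqrt(2890970))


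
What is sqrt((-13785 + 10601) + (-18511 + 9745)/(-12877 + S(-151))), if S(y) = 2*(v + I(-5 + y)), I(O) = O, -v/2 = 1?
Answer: I*sqrt(554076262978)/13193 ≈ 56.421*I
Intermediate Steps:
v = -2 (v = -2*1 = -2)
S(y) = -14 + 2*y (S(y) = 2*(-2 + (-5 + y)) = 2*(-7 + y) = -14 + 2*y)
sqrt((-13785 + 10601) + (-18511 + 9745)/(-12877 + S(-151))) = sqrt((-13785 + 10601) + (-18511 + 9745)/(-12877 + (-14 + 2*(-151)))) = sqrt(-3184 - 8766/(-12877 + (-14 - 302))) = sqrt(-3184 - 8766/(-12877 - 316)) = sqrt(-3184 - 8766/(-13193)) = sqrt(-3184 - 8766*(-1/13193)) = sqrt(-3184 + 8766/13193) = sqrt(-41997746/13193) = I*sqrt(554076262978)/13193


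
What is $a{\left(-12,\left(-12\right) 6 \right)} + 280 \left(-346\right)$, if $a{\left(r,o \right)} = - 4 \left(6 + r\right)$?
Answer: $-96856$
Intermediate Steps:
$a{\left(r,o \right)} = -24 - 4 r$
$a{\left(-12,\left(-12\right) 6 \right)} + 280 \left(-346\right) = \left(-24 - -48\right) + 280 \left(-346\right) = \left(-24 + 48\right) - 96880 = 24 - 96880 = -96856$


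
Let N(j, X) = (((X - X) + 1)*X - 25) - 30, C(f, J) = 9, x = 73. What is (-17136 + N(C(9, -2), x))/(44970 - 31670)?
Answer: -8559/6650 ≈ -1.2871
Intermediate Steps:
N(j, X) = -55 + X (N(j, X) = ((0 + 1)*X - 25) - 30 = (1*X - 25) - 30 = (X - 25) - 30 = (-25 + X) - 30 = -55 + X)
(-17136 + N(C(9, -2), x))/(44970 - 31670) = (-17136 + (-55 + 73))/(44970 - 31670) = (-17136 + 18)/13300 = -17118*1/13300 = -8559/6650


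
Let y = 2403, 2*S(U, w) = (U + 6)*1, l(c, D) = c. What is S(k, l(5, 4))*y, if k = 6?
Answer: 14418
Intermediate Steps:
S(U, w) = 3 + U/2 (S(U, w) = ((U + 6)*1)/2 = ((6 + U)*1)/2 = (6 + U)/2 = 3 + U/2)
S(k, l(5, 4))*y = (3 + (½)*6)*2403 = (3 + 3)*2403 = 6*2403 = 14418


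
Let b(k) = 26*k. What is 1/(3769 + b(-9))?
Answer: 1/3535 ≈ 0.00028289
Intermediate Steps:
1/(3769 + b(-9)) = 1/(3769 + 26*(-9)) = 1/(3769 - 234) = 1/3535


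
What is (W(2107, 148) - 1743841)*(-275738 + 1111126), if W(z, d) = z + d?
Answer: -1454900045368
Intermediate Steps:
W(z, d) = d + z
(W(2107, 148) - 1743841)*(-275738 + 1111126) = ((148 + 2107) - 1743841)*(-275738 + 1111126) = (2255 - 1743841)*835388 = -1741586*835388 = -1454900045368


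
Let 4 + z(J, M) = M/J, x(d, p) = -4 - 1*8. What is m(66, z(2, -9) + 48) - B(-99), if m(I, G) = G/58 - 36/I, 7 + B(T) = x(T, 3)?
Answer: 24417/1276 ≈ 19.136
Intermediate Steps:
x(d, p) = -12 (x(d, p) = -4 - 8 = -12)
B(T) = -19 (B(T) = -7 - 12 = -19)
z(J, M) = -4 + M/J
m(I, G) = -36/I + G/58 (m(I, G) = G*(1/58) - 36/I = G/58 - 36/I = -36/I + G/58)
m(66, z(2, -9) + 48) - B(-99) = (-36/66 + ((-4 - 9/2) + 48)/58) - 1*(-19) = (-36*1/66 + ((-4 - 9*½) + 48)/58) + 19 = (-6/11 + ((-4 - 9/2) + 48)/58) + 19 = (-6/11 + (-17/2 + 48)/58) + 19 = (-6/11 + (1/58)*(79/2)) + 19 = (-6/11 + 79/116) + 19 = 173/1276 + 19 = 24417/1276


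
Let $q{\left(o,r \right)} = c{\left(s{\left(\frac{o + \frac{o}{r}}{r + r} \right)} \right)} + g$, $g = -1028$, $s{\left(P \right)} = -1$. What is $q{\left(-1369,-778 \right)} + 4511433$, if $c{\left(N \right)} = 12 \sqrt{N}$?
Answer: $4510405 + 12 i \approx 4.5104 \cdot 10^{6} + 12.0 i$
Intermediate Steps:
$q{\left(o,r \right)} = -1028 + 12 i$ ($q{\left(o,r \right)} = 12 \sqrt{-1} - 1028 = 12 i - 1028 = -1028 + 12 i$)
$q{\left(-1369,-778 \right)} + 4511433 = \left(-1028 + 12 i\right) + 4511433 = 4510405 + 12 i$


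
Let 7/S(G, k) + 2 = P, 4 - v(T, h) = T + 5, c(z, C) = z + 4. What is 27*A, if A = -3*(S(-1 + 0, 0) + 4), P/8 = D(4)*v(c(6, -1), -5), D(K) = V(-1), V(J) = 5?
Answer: -142641/442 ≈ -322.72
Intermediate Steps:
c(z, C) = 4 + z
v(T, h) = -1 - T (v(T, h) = 4 - (T + 5) = 4 - (5 + T) = 4 + (-5 - T) = -1 - T)
D(K) = 5
P = -440 (P = 8*(5*(-1 - (4 + 6))) = 8*(5*(-1 - 1*10)) = 8*(5*(-1 - 10)) = 8*(5*(-11)) = 8*(-55) = -440)
S(G, k) = -7/442 (S(G, k) = 7/(-2 - 440) = 7/(-442) = 7*(-1/442) = -7/442)
A = -5283/442 (A = -3*(-7/442 + 4) = -3*1761/442 = -5283/442 ≈ -11.952)
27*A = 27*(-5283/442) = -142641/442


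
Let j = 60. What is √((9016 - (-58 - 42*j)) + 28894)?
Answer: 2*√10122 ≈ 201.22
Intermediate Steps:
√((9016 - (-58 - 42*j)) + 28894) = √((9016 - (-58 - 42*60)) + 28894) = √((9016 - (-58 - 2520)) + 28894) = √((9016 - 1*(-2578)) + 28894) = √((9016 + 2578) + 28894) = √(11594 + 28894) = √40488 = 2*√10122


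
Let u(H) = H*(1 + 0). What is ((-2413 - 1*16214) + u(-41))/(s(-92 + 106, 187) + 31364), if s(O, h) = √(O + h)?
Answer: -585503152/983700295 + 18668*√201/983700295 ≈ -0.59494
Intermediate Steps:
u(H) = H (u(H) = H*1 = H)
((-2413 - 1*16214) + u(-41))/(s(-92 + 106, 187) + 31364) = ((-2413 - 1*16214) - 41)/(√((-92 + 106) + 187) + 31364) = ((-2413 - 16214) - 41)/(√(14 + 187) + 31364) = (-18627 - 41)/(√201 + 31364) = -18668/(31364 + √201)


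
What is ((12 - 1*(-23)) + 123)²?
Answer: 24964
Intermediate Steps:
((12 - 1*(-23)) + 123)² = ((12 + 23) + 123)² = (35 + 123)² = 158² = 24964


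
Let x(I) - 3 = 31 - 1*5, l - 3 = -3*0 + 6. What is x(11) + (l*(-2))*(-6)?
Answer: 137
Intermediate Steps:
l = 9 (l = 3 + (-3*0 + 6) = 3 + (0 + 6) = 3 + 6 = 9)
x(I) = 29 (x(I) = 3 + (31 - 1*5) = 3 + (31 - 5) = 3 + 26 = 29)
x(11) + (l*(-2))*(-6) = 29 + (9*(-2))*(-6) = 29 - 18*(-6) = 29 + 108 = 137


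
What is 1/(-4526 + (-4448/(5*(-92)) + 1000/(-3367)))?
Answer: -387205/1748860726 ≈ -0.00022140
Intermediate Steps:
1/(-4526 + (-4448/(5*(-92)) + 1000/(-3367))) = 1/(-4526 + (-4448/(-460) + 1000*(-1/3367))) = 1/(-4526 + (-4448*(-1/460) - 1000/3367)) = 1/(-4526 + (1112/115 - 1000/3367)) = 1/(-4526 + 3629104/387205) = 1/(-1748860726/387205) = -387205/1748860726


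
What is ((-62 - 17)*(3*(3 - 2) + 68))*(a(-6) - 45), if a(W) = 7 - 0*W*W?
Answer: 213142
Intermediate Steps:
a(W) = 7 (a(W) = 7 - 0*W = 7 - 1*0 = 7 + 0 = 7)
((-62 - 17)*(3*(3 - 2) + 68))*(a(-6) - 45) = ((-62 - 17)*(3*(3 - 2) + 68))*(7 - 45) = -79*(3*1 + 68)*(-38) = -79*(3 + 68)*(-38) = -79*71*(-38) = -5609*(-38) = 213142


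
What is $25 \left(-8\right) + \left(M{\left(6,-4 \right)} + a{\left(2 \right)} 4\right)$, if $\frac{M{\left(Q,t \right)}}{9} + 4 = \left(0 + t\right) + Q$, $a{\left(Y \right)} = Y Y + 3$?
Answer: $-190$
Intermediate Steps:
$a{\left(Y \right)} = 3 + Y^{2}$ ($a{\left(Y \right)} = Y^{2} + 3 = 3 + Y^{2}$)
$M{\left(Q,t \right)} = -36 + 9 Q + 9 t$ ($M{\left(Q,t \right)} = -36 + 9 \left(\left(0 + t\right) + Q\right) = -36 + 9 \left(t + Q\right) = -36 + 9 \left(Q + t\right) = -36 + \left(9 Q + 9 t\right) = -36 + 9 Q + 9 t$)
$25 \left(-8\right) + \left(M{\left(6,-4 \right)} + a{\left(2 \right)} 4\right) = 25 \left(-8\right) + \left(\left(-36 + 9 \cdot 6 + 9 \left(-4\right)\right) + \left(3 + 2^{2}\right) 4\right) = -200 + \left(\left(-36 + 54 - 36\right) + \left(3 + 4\right) 4\right) = -200 + \left(-18 + 7 \cdot 4\right) = -200 + \left(-18 + 28\right) = -200 + 10 = -190$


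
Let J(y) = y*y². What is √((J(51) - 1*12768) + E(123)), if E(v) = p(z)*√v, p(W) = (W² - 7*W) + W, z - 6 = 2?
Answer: √(119883 + 16*√123) ≈ 346.50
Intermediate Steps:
z = 8 (z = 6 + 2 = 8)
p(W) = W² - 6*W
E(v) = 16*√v (E(v) = (8*(-6 + 8))*√v = (8*2)*√v = 16*√v)
J(y) = y³
√((J(51) - 1*12768) + E(123)) = √((51³ - 1*12768) + 16*√123) = √((132651 - 12768) + 16*√123) = √(119883 + 16*√123)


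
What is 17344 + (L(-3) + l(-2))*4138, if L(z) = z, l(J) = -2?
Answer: -3346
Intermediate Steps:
17344 + (L(-3) + l(-2))*4138 = 17344 + (-3 - 2)*4138 = 17344 - 5*4138 = 17344 - 20690 = -3346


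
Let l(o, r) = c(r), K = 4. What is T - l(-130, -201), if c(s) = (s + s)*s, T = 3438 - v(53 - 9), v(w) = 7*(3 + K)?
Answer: -77413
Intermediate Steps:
v(w) = 49 (v(w) = 7*(3 + 4) = 7*7 = 49)
T = 3389 (T = 3438 - 1*49 = 3438 - 49 = 3389)
c(s) = 2*s**2 (c(s) = (2*s)*s = 2*s**2)
l(o, r) = 2*r**2
T - l(-130, -201) = 3389 - 2*(-201)**2 = 3389 - 2*40401 = 3389 - 1*80802 = 3389 - 80802 = -77413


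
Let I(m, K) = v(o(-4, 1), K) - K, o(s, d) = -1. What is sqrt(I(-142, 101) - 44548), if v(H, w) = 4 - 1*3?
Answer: 2*I*sqrt(11162) ≈ 211.3*I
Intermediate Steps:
v(H, w) = 1 (v(H, w) = 4 - 3 = 1)
I(m, K) = 1 - K
sqrt(I(-142, 101) - 44548) = sqrt((1 - 1*101) - 44548) = sqrt((1 - 101) - 44548) = sqrt(-100 - 44548) = sqrt(-44648) = 2*I*sqrt(11162)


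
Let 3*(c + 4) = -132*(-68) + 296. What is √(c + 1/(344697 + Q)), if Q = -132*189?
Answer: √315579019316169/319749 ≈ 55.558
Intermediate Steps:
c = 9260/3 (c = -4 + (-132*(-68) + 296)/3 = -4 + (8976 + 296)/3 = -4 + (⅓)*9272 = -4 + 9272/3 = 9260/3 ≈ 3086.7)
Q = -24948
√(c + 1/(344697 + Q)) = √(9260/3 + 1/(344697 - 24948)) = √(9260/3 + 1/319749) = √(986958581/319749) = √315579019316169/319749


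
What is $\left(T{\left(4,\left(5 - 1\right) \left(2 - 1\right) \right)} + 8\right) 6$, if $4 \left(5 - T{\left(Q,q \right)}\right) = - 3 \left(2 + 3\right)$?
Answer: $\frac{201}{2} \approx 100.5$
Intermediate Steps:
$T{\left(Q,q \right)} = \frac{35}{4}$ ($T{\left(Q,q \right)} = 5 - \frac{\left(-3\right) \left(2 + 3\right)}{4} = 5 - \frac{\left(-3\right) 5}{4} = 5 - - \frac{15}{4} = 5 + \frac{15}{4} = \frac{35}{4}$)
$\left(T{\left(4,\left(5 - 1\right) \left(2 - 1\right) \right)} + 8\right) 6 = \left(\frac{35}{4} + 8\right) 6 = \frac{67}{4} \cdot 6 = \frac{201}{2}$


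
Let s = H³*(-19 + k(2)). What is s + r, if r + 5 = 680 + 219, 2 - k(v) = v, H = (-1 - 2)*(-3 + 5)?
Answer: 4998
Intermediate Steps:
H = -6 (H = -3*2 = -6)
k(v) = 2 - v
r = 894 (r = -5 + (680 + 219) = -5 + 899 = 894)
s = 4104 (s = (-6)³*(-19 + (2 - 1*2)) = -216*(-19 + (2 - 2)) = -216*(-19 + 0) = -216*(-19) = 4104)
s + r = 4104 + 894 = 4998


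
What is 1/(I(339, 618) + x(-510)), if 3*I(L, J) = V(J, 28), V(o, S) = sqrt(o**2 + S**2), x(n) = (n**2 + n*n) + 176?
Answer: 1170846/609280062419 - 3*sqrt(95677)/1218560124838 ≈ 1.9209e-6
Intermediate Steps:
x(n) = 176 + 2*n**2 (x(n) = (n**2 + n**2) + 176 = 2*n**2 + 176 = 176 + 2*n**2)
V(o, S) = sqrt(S**2 + o**2)
I(L, J) = sqrt(784 + J**2)/3 (I(L, J) = sqrt(28**2 + J**2)/3 = sqrt(784 + J**2)/3)
1/(I(339, 618) + x(-510)) = 1/(sqrt(784 + 618**2)/3 + (176 + 2*(-510)**2)) = 1/(sqrt(784 + 381924)/3 + (176 + 2*260100)) = 1/(sqrt(382708)/3 + (176 + 520200)) = 1/((2*sqrt(95677))/3 + 520376) = 1/(2*sqrt(95677)/3 + 520376) = 1/(520376 + 2*sqrt(95677)/3)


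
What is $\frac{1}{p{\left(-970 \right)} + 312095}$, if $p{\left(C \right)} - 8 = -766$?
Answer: $\frac{1}{311337} \approx 3.212 \cdot 10^{-6}$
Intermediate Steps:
$p{\left(C \right)} = -758$ ($p{\left(C \right)} = 8 - 766 = -758$)
$\frac{1}{p{\left(-970 \right)} + 312095} = \frac{1}{-758 + 312095} = \frac{1}{311337}$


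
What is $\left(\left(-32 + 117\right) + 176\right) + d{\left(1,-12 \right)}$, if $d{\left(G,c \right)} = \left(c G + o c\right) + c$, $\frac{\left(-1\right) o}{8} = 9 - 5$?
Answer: $621$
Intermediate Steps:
$o = -32$ ($o = - 8 \left(9 - 5\right) = \left(-8\right) 4 = -32$)
$d{\left(G,c \right)} = - 31 c + G c$ ($d{\left(G,c \right)} = \left(c G - 32 c\right) + c = \left(G c - 32 c\right) + c = \left(- 32 c + G c\right) + c = - 31 c + G c$)
$\left(\left(-32 + 117\right) + 176\right) + d{\left(1,-12 \right)} = \left(\left(-32 + 117\right) + 176\right) - 12 \left(-31 + 1\right) = \left(85 + 176\right) - -360 = 261 + 360 = 621$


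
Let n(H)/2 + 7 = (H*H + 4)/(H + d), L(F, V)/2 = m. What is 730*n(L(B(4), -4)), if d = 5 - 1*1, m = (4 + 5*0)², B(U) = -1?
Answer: 283240/9 ≈ 31471.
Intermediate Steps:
m = 16 (m = (4 + 0)² = 4² = 16)
d = 4 (d = 5 - 1 = 4)
L(F, V) = 32 (L(F, V) = 2*16 = 32)
n(H) = -14 + 2*(4 + H²)/(4 + H) (n(H) = -14 + 2*((H*H + 4)/(H + 4)) = -14 + 2*((H² + 4)/(4 + H)) = -14 + 2*((4 + H²)/(4 + H)) = -14 + 2*(4 + H²)/(4 + H))
730*n(L(B(4), -4)) = 730*(2*(-24 + 32² - 7*32)/(4 + 32)) = 730*(2*(-24 + 1024 - 224)/36) = 730*(2*(1/36)*776) = 730*(388/9) = 283240/9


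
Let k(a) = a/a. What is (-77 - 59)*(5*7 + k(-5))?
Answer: -4896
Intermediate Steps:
k(a) = 1
(-77 - 59)*(5*7 + k(-5)) = (-77 - 59)*(5*7 + 1) = -136*(35 + 1) = -136*36 = -4896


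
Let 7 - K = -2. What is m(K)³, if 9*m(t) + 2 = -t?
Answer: -1331/729 ≈ -1.8258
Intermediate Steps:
K = 9 (K = 7 - 1*(-2) = 7 + 2 = 9)
m(t) = -2/9 - t/9 (m(t) = -2/9 + (-t)/9 = -2/9 - t/9)
m(K)³ = (-2/9 - ⅑*9)³ = (-2/9 - 1)³ = (-11/9)³ = -1331/729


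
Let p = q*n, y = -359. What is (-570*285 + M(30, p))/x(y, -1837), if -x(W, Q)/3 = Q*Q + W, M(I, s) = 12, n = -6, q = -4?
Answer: 27073/1687105 ≈ 0.016047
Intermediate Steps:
p = 24 (p = -4*(-6) = 24)
x(W, Q) = -3*W - 3*Q² (x(W, Q) = -3*(Q*Q + W) = -3*(Q² + W) = -3*(W + Q²) = -3*W - 3*Q²)
(-570*285 + M(30, p))/x(y, -1837) = (-570*285 + 12)/(-3*(-359) - 3*(-1837)²) = (-162450 + 12)/(1077 - 3*3374569) = -162438/(1077 - 10123707) = -162438/(-10122630) = -162438*(-1/10122630) = 27073/1687105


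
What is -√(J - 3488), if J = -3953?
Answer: -I*√7441 ≈ -86.261*I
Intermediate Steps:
-√(J - 3488) = -√(-3953 - 3488) = -√(-7441) = -I*√7441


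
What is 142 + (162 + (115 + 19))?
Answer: 438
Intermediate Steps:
142 + (162 + (115 + 19)) = 142 + (162 + 134) = 142 + 296 = 438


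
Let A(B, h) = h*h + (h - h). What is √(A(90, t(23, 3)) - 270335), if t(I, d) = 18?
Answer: I*√270011 ≈ 519.63*I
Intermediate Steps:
A(B, h) = h² (A(B, h) = h² + 0 = h²)
√(A(90, t(23, 3)) - 270335) = √(18² - 270335) = √(324 - 270335) = √(-270011) = I*√270011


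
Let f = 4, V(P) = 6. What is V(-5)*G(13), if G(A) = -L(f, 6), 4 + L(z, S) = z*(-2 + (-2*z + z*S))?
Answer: -312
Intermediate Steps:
L(z, S) = -4 + z*(-2 - 2*z + S*z) (L(z, S) = -4 + z*(-2 + (-2*z + z*S)) = -4 + z*(-2 + (-2*z + S*z)) = -4 + z*(-2 - 2*z + S*z))
G(A) = -52 (G(A) = -(-4 - 2*4 - 2*4² + 6*4²) = -(-4 - 8 - 2*16 + 6*16) = -(-4 - 8 - 32 + 96) = -1*52 = -52)
V(-5)*G(13) = 6*(-52) = -312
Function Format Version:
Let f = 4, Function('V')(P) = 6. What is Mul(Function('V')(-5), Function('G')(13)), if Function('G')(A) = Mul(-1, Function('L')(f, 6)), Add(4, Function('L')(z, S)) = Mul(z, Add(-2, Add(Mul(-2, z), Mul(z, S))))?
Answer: -312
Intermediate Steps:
Function('L')(z, S) = Add(-4, Mul(z, Add(-2, Mul(-2, z), Mul(S, z)))) (Function('L')(z, S) = Add(-4, Mul(z, Add(-2, Add(Mul(-2, z), Mul(z, S))))) = Add(-4, Mul(z, Add(-2, Add(Mul(-2, z), Mul(S, z))))) = Add(-4, Mul(z, Add(-2, Mul(-2, z), Mul(S, z)))))
Function('G')(A) = -52 (Function('G')(A) = Mul(-1, Add(-4, Mul(-2, 4), Mul(-2, Pow(4, 2)), Mul(6, Pow(4, 2)))) = Mul(-1, Add(-4, -8, Mul(-2, 16), Mul(6, 16))) = Mul(-1, Add(-4, -8, -32, 96)) = Mul(-1, 52) = -52)
Mul(Function('V')(-5), Function('G')(13)) = Mul(6, -52) = -312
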